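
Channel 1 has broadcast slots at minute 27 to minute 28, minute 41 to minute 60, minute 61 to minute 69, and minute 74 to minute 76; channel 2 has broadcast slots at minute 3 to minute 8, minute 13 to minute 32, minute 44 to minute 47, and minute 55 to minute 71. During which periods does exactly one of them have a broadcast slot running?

A but not B: minute 41 to minute 44, minute 47 to minute 55, minute 74 to minute 76.
B but not A: minute 3 to minute 8, minute 13 to minute 27, minute 28 to minute 32, minute 60 to minute 61, minute 69 to minute 71.
Combining gives A △ B.

minute 3 to minute 8, minute 13 to minute 27, minute 28 to minute 32, minute 41 to minute 44, minute 47 to minute 55, minute 60 to minute 61, minute 69 to minute 71, minute 74 to minute 76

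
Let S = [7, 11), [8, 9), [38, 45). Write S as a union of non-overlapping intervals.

[7, 11) ∪ [38, 45)

[8, 9) overlaps/touches [7, 11) → extend to [7, 11).
[38, 45) is disjoint → start new block.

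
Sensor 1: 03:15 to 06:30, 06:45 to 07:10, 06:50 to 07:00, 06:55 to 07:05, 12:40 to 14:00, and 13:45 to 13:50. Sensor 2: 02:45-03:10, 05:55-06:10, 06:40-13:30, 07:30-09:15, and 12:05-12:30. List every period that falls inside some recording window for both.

A, merged: 03:15-06:30, 06:45-07:10, 12:40-14:00.
B, merged: 02:45-03:10, 05:55-06:10, 06:40-13:30.
03:15-06:30 ∩ B → 05:55-06:10.
06:45-07:10 ∩ B → 06:45-07:10.
12:40-14:00 ∩ B → 12:40-13:30.

05:55-06:10, 06:45-07:10, 12:40-13:30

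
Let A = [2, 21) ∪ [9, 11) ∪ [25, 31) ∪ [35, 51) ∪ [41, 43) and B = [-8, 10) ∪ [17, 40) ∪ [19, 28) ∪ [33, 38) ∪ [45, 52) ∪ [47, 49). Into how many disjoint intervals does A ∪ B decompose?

A, merged: [2, 21), [25, 31), [35, 51).
B, merged: [-8, 10), [17, 40), [45, 52).
A ∪ B = [-8, 52).
That is 1 disjoint piece.

1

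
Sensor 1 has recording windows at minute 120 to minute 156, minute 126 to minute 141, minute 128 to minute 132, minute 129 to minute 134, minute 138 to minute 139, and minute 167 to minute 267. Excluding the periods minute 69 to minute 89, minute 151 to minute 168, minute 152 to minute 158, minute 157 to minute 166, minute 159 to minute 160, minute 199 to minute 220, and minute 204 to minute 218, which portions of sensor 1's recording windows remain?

Merge the first list: minute 120 to minute 156, minute 167 to minute 267.
Merge the second list: minute 69 to minute 89, minute 151 to minute 168, minute 199 to minute 220.
minute 120 to minute 156 minus B → minute 120 to minute 151.
minute 167 to minute 267 minus B → minute 168 to minute 199, minute 220 to minute 267.

minute 120 to minute 151, minute 168 to minute 199, minute 220 to minute 267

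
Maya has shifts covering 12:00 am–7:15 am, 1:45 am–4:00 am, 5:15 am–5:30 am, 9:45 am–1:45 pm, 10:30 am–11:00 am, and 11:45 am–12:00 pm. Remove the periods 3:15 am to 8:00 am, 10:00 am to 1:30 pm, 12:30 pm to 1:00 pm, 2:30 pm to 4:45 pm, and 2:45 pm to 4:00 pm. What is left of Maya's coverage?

12:00 am–3:15 am, 9:45 am–10:00 am, 1:30 pm–1:45 pm

Merge the first list: 12:00 am–7:15 am, 9:45 am–1:45 pm.
Merge the second list: 3:15 am–8:00 am, 10:00 am–1:30 pm, 2:30 pm–4:45 pm.
12:00 am–7:15 am with B removed leaves 12:00 am–3:15 am.
9:45 am–1:45 pm with B removed leaves 9:45 am–10:00 am, 1:30 pm–1:45 pm.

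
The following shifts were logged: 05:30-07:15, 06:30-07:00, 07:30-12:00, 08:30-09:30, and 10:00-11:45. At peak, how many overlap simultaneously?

Sweep endpoints in order; track running count of active intervals.
Peak of 2 reached at 06:30.

2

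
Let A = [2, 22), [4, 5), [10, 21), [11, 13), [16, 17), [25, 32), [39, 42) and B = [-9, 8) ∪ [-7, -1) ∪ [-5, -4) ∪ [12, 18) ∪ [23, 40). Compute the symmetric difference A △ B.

[-9, 2) ∪ [8, 12) ∪ [18, 22) ∪ [23, 25) ∪ [32, 39) ∪ [40, 42)

A, merged: [2, 22), [25, 32), [39, 42).
B, merged: [-9, 8), [12, 18), [23, 40).
A \ B = [8, 12), [18, 22), [40, 42).
B \ A = [-9, 2), [23, 25), [32, 39).
Union of the two gives the symmetric difference.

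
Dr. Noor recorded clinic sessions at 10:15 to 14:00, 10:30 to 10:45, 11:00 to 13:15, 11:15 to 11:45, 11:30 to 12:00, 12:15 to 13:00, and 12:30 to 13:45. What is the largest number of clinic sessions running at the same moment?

4

Sweep endpoints in order; track running count of active intervals.
Peak of 4 reached at 11:30.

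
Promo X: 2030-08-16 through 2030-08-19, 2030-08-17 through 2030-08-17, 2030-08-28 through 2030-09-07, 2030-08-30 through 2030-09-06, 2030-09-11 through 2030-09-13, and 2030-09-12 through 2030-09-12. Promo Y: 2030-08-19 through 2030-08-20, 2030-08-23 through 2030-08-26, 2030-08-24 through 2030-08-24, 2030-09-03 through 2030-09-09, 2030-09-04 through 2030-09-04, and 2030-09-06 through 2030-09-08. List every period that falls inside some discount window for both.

2030-08-19 through 2030-08-19, 2030-09-03 through 2030-09-07

First set merges to 2030-08-16 through 2030-08-19, 2030-08-28 through 2030-09-07, 2030-09-11 through 2030-09-13.
Second set merges to 2030-08-19 through 2030-08-20, 2030-08-23 through 2030-08-26, 2030-09-03 through 2030-09-09.
2030-08-16 through 2030-08-19 overlaps B on 2030-08-19 through 2030-08-19.
2030-08-28 through 2030-09-07 overlaps B on 2030-09-03 through 2030-09-07.
2030-09-11 through 2030-09-13 falls entirely outside B.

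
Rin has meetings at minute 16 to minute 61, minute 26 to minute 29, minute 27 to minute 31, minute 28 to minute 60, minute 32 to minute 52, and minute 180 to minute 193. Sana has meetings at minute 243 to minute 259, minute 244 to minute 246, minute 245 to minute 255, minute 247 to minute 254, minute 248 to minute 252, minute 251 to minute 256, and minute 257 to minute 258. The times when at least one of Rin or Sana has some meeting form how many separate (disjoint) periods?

3

First set merges to minute 16 to minute 61, minute 180 to minute 193.
Second set merges to minute 243 to minute 259.
A ∪ B = minute 16 to minute 61, minute 180 to minute 193, minute 243 to minute 259.
That is 3 disjoint pieces.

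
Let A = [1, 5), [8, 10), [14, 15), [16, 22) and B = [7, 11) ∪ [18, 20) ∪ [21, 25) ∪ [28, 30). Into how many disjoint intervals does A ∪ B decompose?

A ∪ B = [1, 5), [7, 11), [14, 15), [16, 25), [28, 30).
That is 5 disjoint pieces.

5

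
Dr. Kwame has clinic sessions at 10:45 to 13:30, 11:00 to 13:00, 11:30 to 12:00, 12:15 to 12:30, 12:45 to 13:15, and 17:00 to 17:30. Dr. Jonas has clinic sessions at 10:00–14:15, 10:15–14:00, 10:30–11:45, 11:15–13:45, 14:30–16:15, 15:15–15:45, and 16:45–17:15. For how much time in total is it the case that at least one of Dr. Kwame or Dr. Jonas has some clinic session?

6 h 45 min

First set merges to 10:45–13:30, 17:00–17:30.
Second set merges to 10:00–14:15, 14:30–16:15, 16:45–17:15.
A ∪ B = 10:00–14:15, 14:30–16:15, 16:45–17:30.
Total: 4 h 15 min + 1 h 45 min + 45 min = 6 h 45 min.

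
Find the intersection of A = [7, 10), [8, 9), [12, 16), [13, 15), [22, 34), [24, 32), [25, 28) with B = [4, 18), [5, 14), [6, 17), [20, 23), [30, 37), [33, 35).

Merge the first list: [7, 10), [12, 16), [22, 34).
Merge the second list: [4, 18), [20, 23), [30, 37).
[7, 10) ∩ B → [7, 10).
[12, 16) ∩ B → [12, 16).
[22, 34) ∩ B → [22, 23), [30, 34).

[7, 10) ∪ [12, 16) ∪ [22, 23) ∪ [30, 34)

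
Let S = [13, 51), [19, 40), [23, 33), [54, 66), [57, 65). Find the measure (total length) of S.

Merged: [13, 51), [54, 66).
Lengths: 38 + 12 = 50.

50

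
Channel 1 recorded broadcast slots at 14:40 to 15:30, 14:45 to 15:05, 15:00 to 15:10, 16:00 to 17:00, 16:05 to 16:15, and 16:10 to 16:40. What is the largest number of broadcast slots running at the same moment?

3

At 15:00, 3 of the intervals are simultaneously active.
No point has more.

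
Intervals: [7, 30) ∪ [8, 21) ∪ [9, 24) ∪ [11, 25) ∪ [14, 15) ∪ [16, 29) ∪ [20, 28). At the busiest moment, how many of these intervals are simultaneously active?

6

Walk the sorted start/end points keeping a running depth.
The depth first hits 6 at 20.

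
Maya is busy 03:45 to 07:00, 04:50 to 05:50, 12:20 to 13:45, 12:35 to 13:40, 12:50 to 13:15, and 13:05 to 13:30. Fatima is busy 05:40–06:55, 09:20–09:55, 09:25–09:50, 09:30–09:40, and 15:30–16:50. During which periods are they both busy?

First set merges to 03:45–07:00, 12:20–13:45.
Second set merges to 05:40–06:55, 09:20–09:55, 15:30–16:50.
03:45–07:00 meets the second set on 05:40–06:55.
12:20–13:45: no overlap with the second set.

05:40–06:55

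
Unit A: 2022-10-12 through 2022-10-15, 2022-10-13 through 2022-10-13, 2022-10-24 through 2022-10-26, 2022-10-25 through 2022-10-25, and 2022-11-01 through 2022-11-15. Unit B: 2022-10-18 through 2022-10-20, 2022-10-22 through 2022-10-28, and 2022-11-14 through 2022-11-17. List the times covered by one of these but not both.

Merge the first list: 2022-10-12 through 2022-10-15, 2022-10-24 through 2022-10-26, 2022-11-01 through 2022-11-15.
A but not B: 2022-10-12 through 2022-10-15, 2022-11-01 through 2022-11-13.
B but not A: 2022-10-18 through 2022-10-20, 2022-10-22 through 2022-10-23, 2022-10-27 through 2022-10-28, 2022-11-16 through 2022-11-17.
Combining gives A △ B.

2022-10-12 through 2022-10-15, 2022-10-18 through 2022-10-20, 2022-10-22 through 2022-10-23, 2022-10-27 through 2022-10-28, 2022-11-01 through 2022-11-13, 2022-11-16 through 2022-11-17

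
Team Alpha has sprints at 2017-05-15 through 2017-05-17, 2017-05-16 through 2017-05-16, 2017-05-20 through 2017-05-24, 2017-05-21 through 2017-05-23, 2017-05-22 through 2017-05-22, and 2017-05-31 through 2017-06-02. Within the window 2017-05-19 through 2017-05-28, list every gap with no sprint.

The merged coverage is 2017-05-15 through 2017-05-17, 2017-05-20 through 2017-05-24, 2017-05-31 through 2017-06-02.
Uncovered inside 2017-05-19 through 2017-05-28: 2017-05-19 through 2017-05-19, 2017-05-25 through 2017-05-28.

2017-05-19 through 2017-05-19, 2017-05-25 through 2017-05-28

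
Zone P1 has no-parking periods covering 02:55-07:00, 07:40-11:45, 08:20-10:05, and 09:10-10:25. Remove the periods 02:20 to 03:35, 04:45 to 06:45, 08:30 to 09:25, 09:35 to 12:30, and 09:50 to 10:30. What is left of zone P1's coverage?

First set merges to 02:55–07:00, 07:40–11:45.
Second set merges to 02:20–03:35, 04:45–06:45, 08:30–09:25, 09:35–12:30.
02:55–07:00 \ B = 03:35–04:45, 06:45–07:00.
07:40–11:45 \ B = 07:40–08:30, 09:25–09:35.

03:35–04:45, 06:45–07:00, 07:40–08:30, 09:25–09:35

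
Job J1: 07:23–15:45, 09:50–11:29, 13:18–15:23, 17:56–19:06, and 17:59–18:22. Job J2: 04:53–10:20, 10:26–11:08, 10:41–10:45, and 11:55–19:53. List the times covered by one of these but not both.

04:53-07:23, 10:20-10:26, 11:08-11:55, 15:45-17:56, 19:06-19:53

First set merges to 07:23-15:45, 17:56-19:06.
Second set merges to 04:53-10:20, 10:26-11:08, 11:55-19:53.
A but not B: 10:20-10:26, 11:08-11:55.
B but not A: 04:53-07:23, 15:45-17:56, 19:06-19:53.
Combining gives A △ B.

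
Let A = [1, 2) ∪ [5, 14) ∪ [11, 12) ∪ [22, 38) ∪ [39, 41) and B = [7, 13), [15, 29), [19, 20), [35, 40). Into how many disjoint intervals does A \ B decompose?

5

A, merged: [1, 2), [5, 14), [22, 38), [39, 41).
B, merged: [7, 13), [15, 29), [35, 40).
A \ B = [1, 2), [5, 7), [13, 14), [29, 35), [40, 41).
That is 5 disjoint pieces.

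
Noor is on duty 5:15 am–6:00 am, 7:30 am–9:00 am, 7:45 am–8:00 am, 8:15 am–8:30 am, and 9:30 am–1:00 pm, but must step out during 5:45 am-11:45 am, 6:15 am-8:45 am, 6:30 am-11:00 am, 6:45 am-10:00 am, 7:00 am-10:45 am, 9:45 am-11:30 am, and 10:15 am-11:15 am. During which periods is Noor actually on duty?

5:15 am-5:45 am, 11:45 am-1:00 pm

Merge the first list: 5:15 am-6:00 am, 7:30 am-9:00 am, 9:30 am-1:00 pm.
Merge the second list: 5:45 am-11:45 am.
5:15 am-6:00 am minus B → 5:15 am-5:45 am.
7:30 am-9:00 am: fully covered by B → removed.
9:30 am-1:00 pm minus B → 11:45 am-1:00 pm.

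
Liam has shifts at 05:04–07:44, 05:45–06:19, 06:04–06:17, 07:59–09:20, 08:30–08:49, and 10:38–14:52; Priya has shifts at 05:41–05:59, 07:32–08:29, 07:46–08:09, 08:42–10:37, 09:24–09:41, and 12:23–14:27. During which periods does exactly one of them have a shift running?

Merge the first list: 05:04-07:44, 07:59-09:20, 10:38-14:52.
Merge the second list: 05:41-05:59, 07:32-08:29, 08:42-10:37, 12:23-14:27.
Only in the first: 05:04-05:41, 05:59-07:32, 08:29-08:42, 10:38-12:23, 14:27-14:52.
Only in the second: 07:44-07:59, 09:20-10:37.
Together these are the periods covered by exactly one.

05:04-05:41, 05:59-07:32, 07:44-07:59, 08:29-08:42, 09:20-10:37, 10:38-12:23, 14:27-14:52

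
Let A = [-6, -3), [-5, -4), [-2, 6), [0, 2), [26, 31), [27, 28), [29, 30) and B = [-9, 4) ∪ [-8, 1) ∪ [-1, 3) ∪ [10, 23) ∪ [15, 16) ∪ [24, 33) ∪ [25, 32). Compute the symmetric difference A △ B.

[-9, -6) ∪ [-3, -2) ∪ [4, 6) ∪ [10, 23) ∪ [24, 26) ∪ [31, 33)

A, merged: [-6, -3), [-2, 6), [26, 31).
B, merged: [-9, 4), [10, 23), [24, 33).
Only in the first: [4, 6).
Only in the second: [-9, -6), [-3, -2), [10, 23), [24, 26), [31, 33).
Together these are the periods covered by exactly one.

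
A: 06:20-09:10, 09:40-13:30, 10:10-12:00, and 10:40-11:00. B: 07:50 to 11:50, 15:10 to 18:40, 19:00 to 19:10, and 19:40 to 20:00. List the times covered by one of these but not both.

06:20-07:50, 09:10-09:40, 11:50-13:30, 15:10-18:40, 19:00-19:10, 19:40-20:00

First set merges to 06:20-09:10, 09:40-13:30.
Only in the first: 06:20-07:50, 11:50-13:30.
Only in the second: 09:10-09:40, 15:10-18:40, 19:00-19:10, 19:40-20:00.
Together these are the periods covered by exactly one.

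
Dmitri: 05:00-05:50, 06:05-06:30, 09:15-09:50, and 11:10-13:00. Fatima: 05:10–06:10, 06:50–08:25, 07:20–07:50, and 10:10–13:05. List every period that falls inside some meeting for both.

B, merged: 05:10–06:10, 06:50–08:25, 10:10–13:05.
05:00–05:50 ∩ B → 05:10–05:50.
06:05–06:30 ∩ B → 06:05–06:10.
09:15–09:50 meets no B interval.
11:10–13:00 ∩ B → 11:10–13:00.

05:10–05:50, 06:05–06:10, 11:10–13:00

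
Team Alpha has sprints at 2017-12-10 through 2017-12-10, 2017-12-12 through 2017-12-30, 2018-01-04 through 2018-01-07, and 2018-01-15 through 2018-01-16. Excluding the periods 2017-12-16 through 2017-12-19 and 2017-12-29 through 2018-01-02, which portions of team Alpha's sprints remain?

2017-12-10 through 2017-12-10: no B overlap → unchanged.
2017-12-12 through 2017-12-30 minus B → 2017-12-12 through 2017-12-15, 2017-12-20 through 2017-12-28.
2018-01-04 through 2018-01-07: no B overlap → unchanged.
2018-01-15 through 2018-01-16: no B overlap → unchanged.

2017-12-10 through 2017-12-10, 2017-12-12 through 2017-12-15, 2017-12-20 through 2017-12-28, 2018-01-04 through 2018-01-07, 2018-01-15 through 2018-01-16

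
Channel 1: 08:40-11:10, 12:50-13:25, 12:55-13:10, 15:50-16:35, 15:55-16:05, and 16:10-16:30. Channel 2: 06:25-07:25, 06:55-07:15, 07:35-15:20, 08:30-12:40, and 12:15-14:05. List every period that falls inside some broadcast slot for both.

08:40–11:10, 12:50–13:25

First set merges to 08:40–11:10, 12:50–13:25, 15:50–16:35.
Second set merges to 06:25–07:25, 07:35–15:20.
08:40–11:10 meets the second set on 08:40–11:10.
12:50–13:25 meets the second set on 12:50–13:25.
15:50–16:35: no overlap with the second set.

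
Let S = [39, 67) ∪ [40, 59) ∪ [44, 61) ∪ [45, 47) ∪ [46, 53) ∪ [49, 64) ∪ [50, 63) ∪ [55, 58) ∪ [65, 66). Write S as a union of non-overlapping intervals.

[39, 67)

[40, 59) overlaps/touches [39, 67) → extend to [39, 67).
[44, 61) overlaps/touches [39, 67) → extend to [39, 67).
[45, 47) overlaps/touches [39, 67) → extend to [39, 67).
[46, 53) overlaps/touches [39, 67) → extend to [39, 67).
[49, 64) overlaps/touches [39, 67) → extend to [39, 67).
[50, 63) overlaps/touches [39, 67) → extend to [39, 67).
[55, 58) overlaps/touches [39, 67) → extend to [39, 67).
[65, 66) overlaps/touches [39, 67) → extend to [39, 67).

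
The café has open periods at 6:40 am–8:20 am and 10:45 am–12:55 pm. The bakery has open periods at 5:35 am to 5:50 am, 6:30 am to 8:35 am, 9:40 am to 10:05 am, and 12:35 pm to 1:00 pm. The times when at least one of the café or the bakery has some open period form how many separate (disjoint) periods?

A ∪ B = 5:35 am–5:50 am, 6:30 am–8:35 am, 9:40 am–10:05 am, 10:45 am–1:00 pm.
That is 4 disjoint pieces.

4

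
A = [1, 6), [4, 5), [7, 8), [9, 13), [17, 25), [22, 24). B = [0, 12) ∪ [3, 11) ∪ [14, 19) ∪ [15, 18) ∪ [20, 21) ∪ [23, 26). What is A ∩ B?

A, merged: [1, 6), [7, 8), [9, 13), [17, 25).
B, merged: [0, 12), [14, 19), [20, 21), [23, 26).
[1, 6) overlaps B on [1, 6).
[7, 8) overlaps B on [7, 8).
[9, 13) overlaps B on [9, 12).
[17, 25) overlaps B on [17, 19), [20, 21), [23, 25).

[1, 6) ∪ [7, 8) ∪ [9, 12) ∪ [17, 19) ∪ [20, 21) ∪ [23, 25)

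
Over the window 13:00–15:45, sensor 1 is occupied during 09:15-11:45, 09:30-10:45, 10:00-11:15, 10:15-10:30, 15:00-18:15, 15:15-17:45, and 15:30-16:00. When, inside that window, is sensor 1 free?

After merging, the occupied span is 09:15–11:45, 15:00–18:15.
Gaps within 13:00–15:45: 13:00–15:00.

13:00–15:00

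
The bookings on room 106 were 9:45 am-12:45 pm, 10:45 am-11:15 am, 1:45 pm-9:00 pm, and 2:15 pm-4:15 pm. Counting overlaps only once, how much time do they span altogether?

Merged: 9:45 am–12:45 pm, 1:45 pm–9:00 pm.
Lengths: 3 h + 7 h 15 min = 10 h 15 min.

10 h 15 min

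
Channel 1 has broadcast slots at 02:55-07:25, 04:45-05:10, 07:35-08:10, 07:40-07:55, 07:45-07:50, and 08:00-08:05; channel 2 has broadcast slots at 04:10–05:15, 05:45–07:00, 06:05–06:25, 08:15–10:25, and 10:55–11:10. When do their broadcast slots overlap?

Merge the first list: 02:55-07:25, 07:35-08:10.
Merge the second list: 04:10-05:15, 05:45-07:00, 08:15-10:25, 10:55-11:10.
02:55-07:25 ∩ B → 04:10-05:15, 05:45-07:00.
07:35-08:10 meets no B interval.

04:10-05:15, 05:45-07:00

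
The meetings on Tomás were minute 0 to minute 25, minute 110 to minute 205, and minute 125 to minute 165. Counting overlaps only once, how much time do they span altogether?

Merged: minute 0 to minute 25, minute 110 to minute 205.
Lengths: 25 minutes + 95 minutes = 120 minutes.

120 minutes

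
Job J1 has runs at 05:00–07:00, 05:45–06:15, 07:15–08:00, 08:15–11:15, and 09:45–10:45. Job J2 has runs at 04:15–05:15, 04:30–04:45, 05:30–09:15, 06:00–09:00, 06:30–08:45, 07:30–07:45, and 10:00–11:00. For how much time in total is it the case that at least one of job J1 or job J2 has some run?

7 h

A, merged: 05:00-07:00, 07:15-08:00, 08:15-11:15.
B, merged: 04:15-05:15, 05:30-09:15, 10:00-11:00.
A ∪ B = 04:15-11:15.
Total: 7 h.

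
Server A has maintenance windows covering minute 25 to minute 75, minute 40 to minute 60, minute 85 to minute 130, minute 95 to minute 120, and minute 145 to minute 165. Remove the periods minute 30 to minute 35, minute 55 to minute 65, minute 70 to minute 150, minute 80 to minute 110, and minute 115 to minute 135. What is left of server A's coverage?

minute 25 to minute 30, minute 35 to minute 55, minute 65 to minute 70, minute 150 to minute 165

Merge the first list: minute 25 to minute 75, minute 85 to minute 130, minute 145 to minute 165.
Merge the second list: minute 30 to minute 35, minute 55 to minute 65, minute 70 to minute 150.
minute 25 to minute 75 \ B = minute 25 to minute 30, minute 35 to minute 55, minute 65 to minute 70.
minute 85 to minute 130: entirely removed.
minute 145 to minute 165 \ B = minute 150 to minute 165.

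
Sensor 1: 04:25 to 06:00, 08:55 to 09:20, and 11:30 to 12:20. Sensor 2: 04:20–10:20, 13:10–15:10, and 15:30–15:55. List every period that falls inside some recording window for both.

04:25–06:00, 08:55–09:20

04:25–06:00 meets the second set on 04:25–06:00.
08:55–09:20 meets the second set on 08:55–09:20.
11:30–12:20: no overlap with the second set.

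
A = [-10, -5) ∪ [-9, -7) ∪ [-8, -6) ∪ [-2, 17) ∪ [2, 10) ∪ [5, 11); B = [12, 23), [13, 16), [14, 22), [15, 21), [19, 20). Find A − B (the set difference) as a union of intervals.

[-10, -5) ∪ [-2, 12)

A, merged: [-10, -5), [-2, 17).
B, merged: [12, 23).
[-10, -5): no B overlap → unchanged.
[-2, 17) minus B → [-2, 12).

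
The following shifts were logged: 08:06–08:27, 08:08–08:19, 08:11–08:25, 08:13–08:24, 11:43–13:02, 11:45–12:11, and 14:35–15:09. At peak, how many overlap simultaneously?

At 08:13, 4 of the intervals are simultaneously active.
No point has more.

4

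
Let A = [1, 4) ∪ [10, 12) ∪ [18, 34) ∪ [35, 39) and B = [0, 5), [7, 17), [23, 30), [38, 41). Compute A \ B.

[18, 23) ∪ [30, 34) ∪ [35, 38)

[1, 4): entirely removed.
[10, 12): entirely removed.
[18, 34) \ B = [18, 23), [30, 34).
[35, 39) \ B = [35, 38).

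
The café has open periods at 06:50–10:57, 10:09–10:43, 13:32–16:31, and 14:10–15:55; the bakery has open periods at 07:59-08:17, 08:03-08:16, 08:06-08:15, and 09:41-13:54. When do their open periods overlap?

A, merged: 06:50–10:57, 13:32–16:31.
B, merged: 07:59–08:17, 09:41–13:54.
06:50–10:57 meets the second set on 07:59–08:17, 09:41–10:57.
13:32–16:31 meets the second set on 13:32–13:54.

07:59–08:17, 09:41–10:57, 13:32–13:54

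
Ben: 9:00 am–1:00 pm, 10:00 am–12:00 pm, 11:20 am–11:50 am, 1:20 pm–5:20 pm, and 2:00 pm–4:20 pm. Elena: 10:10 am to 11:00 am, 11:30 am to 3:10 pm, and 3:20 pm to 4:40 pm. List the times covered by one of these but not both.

9:00 am–10:10 am, 11:00 am–11:30 am, 1:00 pm–1:20 pm, 3:10 pm–3:20 pm, 4:40 pm–5:20 pm

Merge the first list: 9:00 am–1:00 pm, 1:20 pm–5:20 pm.
Only in the first: 9:00 am–10:10 am, 11:00 am–11:30 am, 3:10 pm–3:20 pm, 4:40 pm–5:20 pm.
Only in the second: 1:00 pm–1:20 pm.
Together these are the periods covered by exactly one.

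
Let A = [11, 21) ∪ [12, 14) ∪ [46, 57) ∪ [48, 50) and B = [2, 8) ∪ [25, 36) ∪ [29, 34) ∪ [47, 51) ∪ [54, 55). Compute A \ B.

Merge the first list: [11, 21), [46, 57).
Merge the second list: [2, 8), [25, 36), [47, 51), [54, 55).
[11, 21): nothing removed.
[46, 57) \ B = [46, 47), [51, 54), [55, 57).

[11, 21) ∪ [46, 47) ∪ [51, 54) ∪ [55, 57)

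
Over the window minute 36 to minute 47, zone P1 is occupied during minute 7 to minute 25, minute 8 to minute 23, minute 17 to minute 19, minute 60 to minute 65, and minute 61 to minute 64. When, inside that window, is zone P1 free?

After merging, the occupied span is minute 7 to minute 25, minute 60 to minute 65.
Uncovered inside minute 36 to minute 47: minute 36 to minute 47.

minute 36 to minute 47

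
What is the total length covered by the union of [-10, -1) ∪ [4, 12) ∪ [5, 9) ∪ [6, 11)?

Merged: [-10, -1), [4, 12).
Lengths: 9 + 8 = 17.

17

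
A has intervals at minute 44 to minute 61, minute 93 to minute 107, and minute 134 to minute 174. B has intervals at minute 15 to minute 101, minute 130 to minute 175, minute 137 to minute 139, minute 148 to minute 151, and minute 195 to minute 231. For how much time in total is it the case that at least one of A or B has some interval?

173 minutes

B, merged: minute 15 to minute 101, minute 130 to minute 175, minute 195 to minute 231.
A ∪ B = minute 15 to minute 107, minute 130 to minute 175, minute 195 to minute 231.
Total: 92 minutes + 45 minutes + 36 minutes = 173 minutes.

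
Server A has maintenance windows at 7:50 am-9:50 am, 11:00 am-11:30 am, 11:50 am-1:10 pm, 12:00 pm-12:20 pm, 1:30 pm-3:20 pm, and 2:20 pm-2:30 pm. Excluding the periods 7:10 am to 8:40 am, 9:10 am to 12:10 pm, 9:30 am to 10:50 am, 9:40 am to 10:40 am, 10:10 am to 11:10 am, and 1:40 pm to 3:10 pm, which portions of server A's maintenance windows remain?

8:40 am–9:10 am, 12:10 pm–1:10 pm, 1:30 pm–1:40 pm, 3:10 pm–3:20 pm

First set merges to 7:50 am–9:50 am, 11:00 am–11:30 am, 11:50 am–1:10 pm, 1:30 pm–3:20 pm.
Second set merges to 7:10 am–8:40 am, 9:10 am–12:10 pm, 1:40 pm–3:10 pm.
7:50 am–9:50 am minus B → 8:40 am–9:10 am.
11:00 am–11:30 am: fully covered by B → removed.
11:50 am–1:10 pm minus B → 12:10 pm–1:10 pm.
1:30 pm–3:20 pm minus B → 1:30 pm–1:40 pm, 3:10 pm–3:20 pm.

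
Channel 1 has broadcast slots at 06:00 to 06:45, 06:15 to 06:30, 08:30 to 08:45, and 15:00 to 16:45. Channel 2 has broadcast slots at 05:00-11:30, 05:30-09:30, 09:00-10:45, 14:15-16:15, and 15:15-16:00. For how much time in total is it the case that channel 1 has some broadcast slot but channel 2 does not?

30 min

First set merges to 06:00–06:45, 08:30–08:45, 15:00–16:45.
Second set merges to 05:00–11:30, 14:15–16:15.
A \ B = 16:15–16:45.
Total: 30 min.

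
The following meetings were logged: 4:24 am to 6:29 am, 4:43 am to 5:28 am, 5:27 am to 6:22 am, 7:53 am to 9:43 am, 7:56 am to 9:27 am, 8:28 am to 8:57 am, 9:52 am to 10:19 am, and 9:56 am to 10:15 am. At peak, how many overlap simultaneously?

3

Sweep endpoints in order; track running count of active intervals.
Peak of 3 reached at 5:27 am.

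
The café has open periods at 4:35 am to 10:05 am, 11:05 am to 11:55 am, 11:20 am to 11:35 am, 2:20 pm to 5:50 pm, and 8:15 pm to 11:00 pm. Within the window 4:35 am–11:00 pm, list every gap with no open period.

10:05 am–11:05 am, 11:55 am–2:20 pm, 5:50 pm–8:15 pm

After merging, the occupied span is 4:35 am–10:05 am, 11:05 am–11:55 am, 2:20 pm–5:50 pm, 8:15 pm–11:00 pm.
Gaps within 4:35 am–11:00 pm: 10:05 am–11:05 am, 11:55 am–2:20 pm, 5:50 pm–8:15 pm.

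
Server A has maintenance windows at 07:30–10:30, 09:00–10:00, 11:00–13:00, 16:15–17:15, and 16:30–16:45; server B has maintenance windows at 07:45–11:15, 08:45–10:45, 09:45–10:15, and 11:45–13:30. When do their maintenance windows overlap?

Merge the first list: 07:30–10:30, 11:00–13:00, 16:15–17:15.
Merge the second list: 07:45–11:15, 11:45–13:30.
07:30–10:30 ∩ B → 07:45–10:30.
11:00–13:00 ∩ B → 11:00–11:15, 11:45–13:00.
16:15–17:15 meets no B interval.

07:45–10:30, 11:00–11:15, 11:45–13:00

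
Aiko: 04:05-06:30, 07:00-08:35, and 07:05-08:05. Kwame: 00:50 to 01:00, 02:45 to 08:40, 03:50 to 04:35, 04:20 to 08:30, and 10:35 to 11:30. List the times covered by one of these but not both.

First set merges to 04:05–06:30, 07:00–08:35.
Second set merges to 00:50–01:00, 02:45–08:40, 10:35–11:30.
Only in the first: none.
Only in the second: 00:50–01:00, 02:45–04:05, 06:30–07:00, 08:35–08:40, 10:35–11:30.
Together these are the periods covered by exactly one.

00:50–01:00, 02:45–04:05, 06:30–07:00, 08:35–08:40, 10:35–11:30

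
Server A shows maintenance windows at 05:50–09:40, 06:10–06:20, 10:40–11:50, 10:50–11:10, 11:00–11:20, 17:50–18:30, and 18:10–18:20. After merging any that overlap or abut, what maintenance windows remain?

06:10-06:20 overlaps/touches 05:50-09:40 → extend to 05:50-09:40.
10:40-11:50 is disjoint → start new block.
10:50-11:10 overlaps/touches 10:40-11:50 → extend to 10:40-11:50.
11:00-11:20 overlaps/touches 10:40-11:50 → extend to 10:40-11:50.
17:50-18:30 is disjoint → start new block.
18:10-18:20 overlaps/touches 17:50-18:30 → extend to 17:50-18:30.

05:50-09:40, 10:40-11:50, 17:50-18:30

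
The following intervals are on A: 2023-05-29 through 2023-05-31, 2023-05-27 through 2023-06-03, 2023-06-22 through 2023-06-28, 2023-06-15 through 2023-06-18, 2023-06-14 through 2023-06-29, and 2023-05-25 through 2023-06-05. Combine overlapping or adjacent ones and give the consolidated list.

Sort by start: 2023-05-25 through 2023-06-05, 2023-05-27 through 2023-06-03, 2023-05-29 through 2023-05-31, 2023-06-14 through 2023-06-29, 2023-06-15 through 2023-06-18, 2023-06-22 through 2023-06-28.
2023-05-27 through 2023-06-03 overlaps/touches 2023-05-25 through 2023-06-05 → extend to 2023-05-25 through 2023-06-05.
2023-05-29 through 2023-05-31 overlaps/touches 2023-05-25 through 2023-06-05 → extend to 2023-05-25 through 2023-06-05.
2023-06-14 through 2023-06-29 is disjoint → start new block.
2023-06-15 through 2023-06-18 overlaps/touches 2023-06-14 through 2023-06-29 → extend to 2023-06-14 through 2023-06-29.
2023-06-22 through 2023-06-28 overlaps/touches 2023-06-14 through 2023-06-29 → extend to 2023-06-14 through 2023-06-29.

2023-05-25 through 2023-06-05, 2023-06-14 through 2023-06-29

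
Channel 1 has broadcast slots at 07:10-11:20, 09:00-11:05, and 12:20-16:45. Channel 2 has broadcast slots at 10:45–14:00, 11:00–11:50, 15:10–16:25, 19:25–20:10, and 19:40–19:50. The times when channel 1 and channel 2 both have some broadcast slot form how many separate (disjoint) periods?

Merge the first list: 07:10–11:20, 12:20–16:45.
Merge the second list: 10:45–14:00, 15:10–16:25, 19:25–20:10.
A ∩ B = 10:45–11:20, 12:20–14:00, 15:10–16:25.
That is 3 disjoint pieces.

3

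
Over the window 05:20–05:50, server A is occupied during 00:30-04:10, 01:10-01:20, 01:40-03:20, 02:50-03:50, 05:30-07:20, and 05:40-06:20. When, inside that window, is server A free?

After merging, the occupied span is 00:30-04:10, 05:30-07:20.
Gaps within 05:20-05:50: 05:20-05:30.

05:20-05:30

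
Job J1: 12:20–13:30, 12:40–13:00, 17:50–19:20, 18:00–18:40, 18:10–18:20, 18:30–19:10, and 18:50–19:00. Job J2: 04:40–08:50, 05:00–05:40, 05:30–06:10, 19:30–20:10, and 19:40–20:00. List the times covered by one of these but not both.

04:40-08:50, 12:20-13:30, 17:50-19:20, 19:30-20:10

First set merges to 12:20-13:30, 17:50-19:20.
Second set merges to 04:40-08:50, 19:30-20:10.
A but not B: 12:20-13:30, 17:50-19:20.
B but not A: 04:40-08:50, 19:30-20:10.
Combining gives A △ B.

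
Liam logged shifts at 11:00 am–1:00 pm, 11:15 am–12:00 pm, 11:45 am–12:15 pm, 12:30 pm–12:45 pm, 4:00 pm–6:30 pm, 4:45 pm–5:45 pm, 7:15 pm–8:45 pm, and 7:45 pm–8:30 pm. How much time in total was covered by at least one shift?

Merged: 11:00 am–1:00 pm, 4:00 pm–6:30 pm, 7:15 pm–8:45 pm.
Lengths: 2 h + 2 h 30 min + 1 h 30 min = 6 h.

6 h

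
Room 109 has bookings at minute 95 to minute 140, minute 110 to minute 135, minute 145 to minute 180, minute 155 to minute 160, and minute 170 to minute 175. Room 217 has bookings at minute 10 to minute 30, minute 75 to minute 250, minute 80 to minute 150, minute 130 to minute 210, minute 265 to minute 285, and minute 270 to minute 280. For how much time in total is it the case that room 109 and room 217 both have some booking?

A, merged: minute 95 to minute 140, minute 145 to minute 180.
B, merged: minute 10 to minute 30, minute 75 to minute 250, minute 265 to minute 285.
A ∩ B = minute 95 to minute 140, minute 145 to minute 180.
Total: 45 minutes + 35 minutes = 80 minutes.

80 minutes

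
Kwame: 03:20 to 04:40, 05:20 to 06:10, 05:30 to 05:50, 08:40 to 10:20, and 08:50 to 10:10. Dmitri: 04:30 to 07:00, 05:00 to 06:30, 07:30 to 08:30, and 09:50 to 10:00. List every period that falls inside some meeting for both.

04:30–04:40, 05:20–06:10, 09:50–10:00

A, merged: 03:20–04:40, 05:20–06:10, 08:40–10:20.
B, merged: 04:30–07:00, 07:30–08:30, 09:50–10:00.
03:20–04:40 meets the second set on 04:30–04:40.
05:20–06:10 meets the second set on 05:20–06:10.
08:40–10:20 meets the second set on 09:50–10:00.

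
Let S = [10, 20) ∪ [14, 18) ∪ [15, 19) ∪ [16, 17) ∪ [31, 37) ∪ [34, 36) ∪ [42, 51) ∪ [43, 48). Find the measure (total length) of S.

25

Merged: [10, 20), [31, 37), [42, 51).
Lengths: 10 + 6 + 9 = 25.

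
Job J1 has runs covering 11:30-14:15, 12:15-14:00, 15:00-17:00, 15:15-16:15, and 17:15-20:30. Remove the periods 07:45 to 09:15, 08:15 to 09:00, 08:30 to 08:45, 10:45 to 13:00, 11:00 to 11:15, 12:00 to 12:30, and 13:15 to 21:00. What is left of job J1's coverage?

13:00–13:15

Merge the first list: 11:30–14:15, 15:00–17:00, 17:15–20:30.
Merge the second list: 07:45–09:15, 10:45–13:00, 13:15–21:00.
11:30–14:15 \ B = 13:00–13:15.
15:00–17:00: entirely removed.
17:15–20:30: entirely removed.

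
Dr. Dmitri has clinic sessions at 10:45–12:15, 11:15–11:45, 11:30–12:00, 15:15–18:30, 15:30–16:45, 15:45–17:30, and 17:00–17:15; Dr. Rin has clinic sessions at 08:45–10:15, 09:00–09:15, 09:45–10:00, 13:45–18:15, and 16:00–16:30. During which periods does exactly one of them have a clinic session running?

08:45-10:15, 10:45-12:15, 13:45-15:15, 18:15-18:30

Merge the first list: 10:45-12:15, 15:15-18:30.
Merge the second list: 08:45-10:15, 13:45-18:15.
A but not B: 10:45-12:15, 18:15-18:30.
B but not A: 08:45-10:15, 13:45-15:15.
Combining gives A △ B.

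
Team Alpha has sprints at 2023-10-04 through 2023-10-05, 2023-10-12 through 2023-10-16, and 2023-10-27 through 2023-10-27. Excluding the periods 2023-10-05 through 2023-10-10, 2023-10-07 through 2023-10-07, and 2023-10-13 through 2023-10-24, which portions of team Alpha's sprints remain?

2023-10-04 through 2023-10-04, 2023-10-12 through 2023-10-12, 2023-10-27 through 2023-10-27

B, merged: 2023-10-05 through 2023-10-10, 2023-10-13 through 2023-10-24.
2023-10-04 through 2023-10-05 with B removed leaves 2023-10-04 through 2023-10-04.
2023-10-12 through 2023-10-16 with B removed leaves 2023-10-12 through 2023-10-12.
2023-10-27 through 2023-10-27 is untouched.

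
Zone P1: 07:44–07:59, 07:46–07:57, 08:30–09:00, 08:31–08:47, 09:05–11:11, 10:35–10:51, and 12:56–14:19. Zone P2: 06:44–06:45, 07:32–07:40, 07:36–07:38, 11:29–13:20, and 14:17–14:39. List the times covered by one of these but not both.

06:44-06:45, 07:32-07:40, 07:44-07:59, 08:30-09:00, 09:05-11:11, 11:29-12:56, 13:20-14:17, 14:19-14:39

First set merges to 07:44-07:59, 08:30-09:00, 09:05-11:11, 12:56-14:19.
Second set merges to 06:44-06:45, 07:32-07:40, 11:29-13:20, 14:17-14:39.
Only in the first: 07:44-07:59, 08:30-09:00, 09:05-11:11, 13:20-14:17.
Only in the second: 06:44-06:45, 07:32-07:40, 11:29-12:56, 14:19-14:39.
Together these are the periods covered by exactly one.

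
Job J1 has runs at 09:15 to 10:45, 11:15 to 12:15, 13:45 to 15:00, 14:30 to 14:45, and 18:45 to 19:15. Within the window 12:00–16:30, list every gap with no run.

12:15-13:45, 15:00-16:30

After merging, the occupied span is 09:15-10:45, 11:15-12:15, 13:45-15:00, 18:45-19:15.
Gaps within 12:00-16:30: 12:15-13:45, 15:00-16:30.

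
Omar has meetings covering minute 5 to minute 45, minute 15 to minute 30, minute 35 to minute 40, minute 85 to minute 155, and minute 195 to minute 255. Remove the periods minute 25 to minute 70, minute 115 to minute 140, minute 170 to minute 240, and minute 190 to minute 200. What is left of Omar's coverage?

minute 5 to minute 25, minute 85 to minute 115, minute 140 to minute 155, minute 240 to minute 255

First set merges to minute 5 to minute 45, minute 85 to minute 155, minute 195 to minute 255.
Second set merges to minute 25 to minute 70, minute 115 to minute 140, minute 170 to minute 240.
minute 5 to minute 45 minus B → minute 5 to minute 25.
minute 85 to minute 155 minus B → minute 85 to minute 115, minute 140 to minute 155.
minute 195 to minute 255 minus B → minute 240 to minute 255.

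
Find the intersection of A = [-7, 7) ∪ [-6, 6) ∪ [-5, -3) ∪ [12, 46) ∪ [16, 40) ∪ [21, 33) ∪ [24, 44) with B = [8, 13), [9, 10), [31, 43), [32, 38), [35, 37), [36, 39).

[12, 13) ∪ [31, 43)

A, merged: [-7, 7), [12, 46).
B, merged: [8, 13), [31, 43).
[-7, 7) meets no B interval.
[12, 46) ∩ B → [12, 13), [31, 43).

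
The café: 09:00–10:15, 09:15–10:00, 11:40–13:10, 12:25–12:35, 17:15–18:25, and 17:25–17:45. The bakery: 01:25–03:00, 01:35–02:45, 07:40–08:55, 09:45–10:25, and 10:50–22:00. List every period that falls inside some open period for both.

A, merged: 09:00-10:15, 11:40-13:10, 17:15-18:25.
B, merged: 01:25-03:00, 07:40-08:55, 09:45-10:25, 10:50-22:00.
09:00-10:15 overlaps B on 09:45-10:15.
11:40-13:10 overlaps B on 11:40-13:10.
17:15-18:25 overlaps B on 17:15-18:25.

09:45-10:15, 11:40-13:10, 17:15-18:25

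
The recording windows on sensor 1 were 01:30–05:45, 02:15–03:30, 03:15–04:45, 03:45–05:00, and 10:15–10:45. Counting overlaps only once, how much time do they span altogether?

4 h 45 min

Merged: 01:30–05:45, 10:15–10:45.
Lengths: 4 h 15 min + 30 min = 4 h 45 min.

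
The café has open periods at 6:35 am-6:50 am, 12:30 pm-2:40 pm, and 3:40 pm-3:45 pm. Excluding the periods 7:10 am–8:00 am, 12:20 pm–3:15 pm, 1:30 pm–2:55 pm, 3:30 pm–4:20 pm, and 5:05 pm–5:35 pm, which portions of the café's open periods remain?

6:35 am-6:50 am

Merge the second list: 7:10 am-8:00 am, 12:20 pm-3:15 pm, 3:30 pm-4:20 pm, 5:05 pm-5:35 pm.
6:35 am-6:50 am is untouched.
12:30 pm-2:40 pm lies entirely inside B → drops out.
3:40 pm-3:45 pm lies entirely inside B → drops out.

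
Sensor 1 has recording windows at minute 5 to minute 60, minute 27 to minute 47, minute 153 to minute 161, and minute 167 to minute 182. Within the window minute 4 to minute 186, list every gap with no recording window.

minute 4 to minute 5, minute 60 to minute 153, minute 161 to minute 167, minute 182 to minute 186

After merging, the occupied span is minute 5 to minute 60, minute 153 to minute 161, minute 167 to minute 182.
Complement within minute 4 to minute 186: minute 4 to minute 5, minute 60 to minute 153, minute 161 to minute 167, minute 182 to minute 186.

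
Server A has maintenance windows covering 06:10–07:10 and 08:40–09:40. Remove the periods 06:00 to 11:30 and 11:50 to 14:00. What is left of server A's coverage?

none

06:10–07:10: entirely removed.
08:40–09:40: entirely removed.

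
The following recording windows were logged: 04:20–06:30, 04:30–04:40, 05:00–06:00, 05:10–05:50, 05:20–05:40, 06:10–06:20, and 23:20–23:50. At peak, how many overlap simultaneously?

At 05:20, 4 of the intervals are simultaneously active.
No point has more.

4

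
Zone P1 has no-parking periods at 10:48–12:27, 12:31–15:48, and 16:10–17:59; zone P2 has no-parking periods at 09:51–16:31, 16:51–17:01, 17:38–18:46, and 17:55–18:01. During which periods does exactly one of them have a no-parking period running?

Merge the second list: 09:51-16:31, 16:51-17:01, 17:38-18:46.
A but not B: 16:31-16:51, 17:01-17:38.
B but not A: 09:51-10:48, 12:27-12:31, 15:48-16:10, 17:59-18:46.
Combining gives A △ B.

09:51-10:48, 12:27-12:31, 15:48-16:10, 16:31-16:51, 17:01-17:38, 17:59-18:46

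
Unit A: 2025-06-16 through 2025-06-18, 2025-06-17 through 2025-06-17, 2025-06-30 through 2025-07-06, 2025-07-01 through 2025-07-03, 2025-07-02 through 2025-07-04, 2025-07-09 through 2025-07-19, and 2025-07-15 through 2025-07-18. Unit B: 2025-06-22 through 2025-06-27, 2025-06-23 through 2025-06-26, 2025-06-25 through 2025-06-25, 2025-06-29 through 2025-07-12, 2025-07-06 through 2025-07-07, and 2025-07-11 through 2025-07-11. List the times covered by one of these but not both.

2025-06-16 through 2025-06-18, 2025-06-22 through 2025-06-27, 2025-06-29 through 2025-06-29, 2025-07-07 through 2025-07-08, 2025-07-13 through 2025-07-19

Merge the first list: 2025-06-16 through 2025-06-18, 2025-06-30 through 2025-07-06, 2025-07-09 through 2025-07-19.
Merge the second list: 2025-06-22 through 2025-06-27, 2025-06-29 through 2025-07-12.
A but not B: 2025-06-16 through 2025-06-18, 2025-07-13 through 2025-07-19.
B but not A: 2025-06-22 through 2025-06-27, 2025-06-29 through 2025-06-29, 2025-07-07 through 2025-07-08.
Combining gives A △ B.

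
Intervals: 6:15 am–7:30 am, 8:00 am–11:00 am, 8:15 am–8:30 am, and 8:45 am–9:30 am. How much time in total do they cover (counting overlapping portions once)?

Merged: 6:15 am–7:30 am, 8:00 am–11:00 am.
Lengths: 1 h 15 min + 3 h = 4 h 15 min.

4 h 15 min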